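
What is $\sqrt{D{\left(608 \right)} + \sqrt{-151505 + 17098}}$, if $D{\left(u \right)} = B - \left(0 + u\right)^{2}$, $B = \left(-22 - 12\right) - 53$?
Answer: $\sqrt{-369751 + 7 i \sqrt{2743}} \approx 0.301 + 608.07 i$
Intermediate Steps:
$B = -87$ ($B = -34 - 53 = -87$)
$D{\left(u \right)} = -87 - u^{2}$ ($D{\left(u \right)} = -87 - \left(0 + u\right)^{2} = -87 - u^{2}$)
$\sqrt{D{\left(608 \right)} + \sqrt{-151505 + 17098}} = \sqrt{\left(-87 - 608^{2}\right) + \sqrt{-151505 + 17098}} = \sqrt{\left(-87 - 369664\right) + \sqrt{-134407}} = \sqrt{\left(-87 - 369664\right) + 7 i \sqrt{2743}} = \sqrt{-369751 + 7 i \sqrt{2743}}$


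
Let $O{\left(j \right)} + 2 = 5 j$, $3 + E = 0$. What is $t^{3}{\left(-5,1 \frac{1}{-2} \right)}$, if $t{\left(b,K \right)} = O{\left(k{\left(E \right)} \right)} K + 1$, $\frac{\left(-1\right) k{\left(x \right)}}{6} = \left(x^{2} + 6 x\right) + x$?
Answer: $-5639752$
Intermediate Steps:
$E = -3$ ($E = -3 + 0 = -3$)
$k{\left(x \right)} = - 42 x - 6 x^{2}$ ($k{\left(x \right)} = - 6 \left(\left(x^{2} + 6 x\right) + x\right) = - 6 \left(x^{2} + 7 x\right) = - 42 x - 6 x^{2}$)
$O{\left(j \right)} = -2 + 5 j$
$t{\left(b,K \right)} = 1 + 358 K$ ($t{\left(b,K \right)} = \left(-2 + 5 \left(\left(-6\right) \left(-3\right) \left(7 - 3\right)\right)\right) K + 1 = \left(-2 + 5 \left(\left(-6\right) \left(-3\right) 4\right)\right) K + 1 = \left(-2 + 5 \cdot 72\right) K + 1 = \left(-2 + 360\right) K + 1 = 358 K + 1 = 1 + 358 K$)
$t^{3}{\left(-5,1 \frac{1}{-2} \right)} = \left(1 + 358 \cdot 1 \frac{1}{-2}\right)^{3} = \left(1 + 358 \cdot 1 \left(- \frac{1}{2}\right)\right)^{3} = \left(1 + 358 \left(- \frac{1}{2}\right)\right)^{3} = \left(1 - 179\right)^{3} = \left(-178\right)^{3} = -5639752$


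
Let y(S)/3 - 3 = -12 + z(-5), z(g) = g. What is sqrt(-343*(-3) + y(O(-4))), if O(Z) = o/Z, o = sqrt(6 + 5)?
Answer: sqrt(987) ≈ 31.417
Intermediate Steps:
o = sqrt(11) ≈ 3.3166
O(Z) = sqrt(11)/Z
y(S) = -42 (y(S) = 9 + 3*(-12 - 5) = 9 + 3*(-17) = 9 - 51 = -42)
sqrt(-343*(-3) + y(O(-4))) = sqrt(-343*(-3) - 42) = sqrt(1029 - 42) = sqrt(987)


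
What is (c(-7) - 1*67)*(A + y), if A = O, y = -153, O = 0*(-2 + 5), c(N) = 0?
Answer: 10251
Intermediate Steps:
O = 0 (O = 0*3 = 0)
A = 0
(c(-7) - 1*67)*(A + y) = (0 - 1*67)*(0 - 153) = (0 - 67)*(-153) = -67*(-153) = 10251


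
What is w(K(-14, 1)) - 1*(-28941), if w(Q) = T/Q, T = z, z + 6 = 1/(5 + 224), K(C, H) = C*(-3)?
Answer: 278353165/9618 ≈ 28941.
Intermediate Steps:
K(C, H) = -3*C
z = -1373/229 (z = -6 + 1/(5 + 224) = -6 + 1/229 = -1373/229 ≈ -5.9956)
T = -1373/229 ≈ -5.9956
w(Q) = -1373/(229*Q)
w(K(-14, 1)) - 1*(-28941) = -1373/(229*((-3*(-14)))) - 1*(-28941) = -1373/229/42 + 28941 = -1373/229*1/42 + 28941 = -1373/9618 + 28941 = 278353165/9618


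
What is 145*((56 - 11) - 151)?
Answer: -15370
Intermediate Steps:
145*((56 - 11) - 151) = 145*(45 - 151) = 145*(-106) = -15370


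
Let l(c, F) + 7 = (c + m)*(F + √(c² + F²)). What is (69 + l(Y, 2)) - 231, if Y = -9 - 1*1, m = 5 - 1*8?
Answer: -195 - 26*√26 ≈ -327.57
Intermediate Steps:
m = -3 (m = 5 - 8 = -3)
Y = -10 (Y = -9 - 1 = -10)
l(c, F) = -7 + (-3 + c)*(F + √(F² + c²)) (l(c, F) = -7 + (c - 3)*(F + √(c² + F²)) = -7 + (-3 + c)*(F + √(F² + c²)))
(69 + l(Y, 2)) - 231 = (69 + (-7 - 3*2 - 3*√(2² + (-10)²) + 2*(-10) - 10*√(2² + (-10)²))) - 231 = (69 + (-7 - 6 - 3*√(4 + 100) - 20 - 10*√(4 + 100))) - 231 = (69 + (-7 - 6 - 6*√26 - 20 - 20*√26)) - 231 = (69 + (-33 - 26*√26)) - 231 = (36 - 26*√26) - 231 = -195 - 26*√26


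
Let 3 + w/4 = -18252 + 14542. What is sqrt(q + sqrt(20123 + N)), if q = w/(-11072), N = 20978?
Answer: sqrt(642349 + 478864*sqrt(41101))/692 ≈ 14.285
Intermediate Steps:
w = -14852 (w = -12 + 4*(-18252 + 14542) = -12 + 4*(-3710) = -12 - 14840 = -14852)
q = 3713/2768 (q = -14852/(-11072) = -14852*(-1/11072) = 3713/2768 ≈ 1.3414)
sqrt(q + sqrt(20123 + N)) = sqrt(3713/2768 + sqrt(20123 + 20978)) = sqrt(3713/2768 + sqrt(41101))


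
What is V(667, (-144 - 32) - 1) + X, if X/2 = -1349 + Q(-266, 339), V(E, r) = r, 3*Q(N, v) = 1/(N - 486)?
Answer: -3243001/1128 ≈ -2875.0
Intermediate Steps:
Q(N, v) = 1/(3*(-486 + N)) (Q(N, v) = 1/(3*(N - 486)) = 1/(3*(-486 + N)))
X = -3043345/1128 (X = 2*(-1349 + 1/(3*(-486 - 266))) = 2*(-1349 + (⅓)/(-752)) = 2*(-1349 + (⅓)*(-1/752)) = 2*(-1349 - 1/2256) = 2*(-3043345/2256) = -3043345/1128 ≈ -2698.0)
V(667, (-144 - 32) - 1) + X = ((-144 - 32) - 1) - 3043345/1128 = (-176 - 1) - 3043345/1128 = -177 - 3043345/1128 = -3243001/1128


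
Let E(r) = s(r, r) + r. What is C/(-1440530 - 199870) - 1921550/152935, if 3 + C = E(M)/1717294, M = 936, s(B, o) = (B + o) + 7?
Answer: -1082619973517943671/86165080136551200 ≈ -12.564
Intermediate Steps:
s(B, o) = 7 + B + o
E(r) = 7 + 3*r (E(r) = (7 + r + r) + r = (7 + 2*r) + r = 7 + 3*r)
C = -5149067/1717294 (C = -3 + (7 + 3*936)/1717294 = -3 + (7 + 2808)*(1/1717294) = -3 + 2815*(1/1717294) = -3 + 2815/1717294 = -5149067/1717294 ≈ -2.9984)
C/(-1440530 - 199870) - 1921550/152935 = -5149067/(1717294*(-1440530 - 199870)) - 1921550/152935 = -5149067/1717294/(-1640400) - 1921550*1/152935 = -5149067/1717294*(-1/1640400) - 384310/30587 = 5149067/2817049077600 - 384310/30587 = -1082619973517943671/86165080136551200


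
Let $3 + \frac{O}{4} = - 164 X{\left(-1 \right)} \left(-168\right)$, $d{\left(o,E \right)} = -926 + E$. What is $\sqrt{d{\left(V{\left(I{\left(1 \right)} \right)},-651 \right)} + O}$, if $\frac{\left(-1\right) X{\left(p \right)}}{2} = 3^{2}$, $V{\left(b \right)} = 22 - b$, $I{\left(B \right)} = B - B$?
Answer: $7 i \sqrt{40517} \approx 1409.0 i$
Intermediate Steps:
$I{\left(B \right)} = 0$
$X{\left(p \right)} = -18$ ($X{\left(p \right)} = - 2 \cdot 3^{2} = \left(-2\right) 9 = -18$)
$O = -1983756$ ($O = -12 + 4 \left(-164\right) \left(-18\right) \left(-168\right) = -12 + 4 \cdot 2952 \left(-168\right) = -12 + 4 \left(-495936\right) = -12 - 1983744 = -1983756$)
$\sqrt{d{\left(V{\left(I{\left(1 \right)} \right)},-651 \right)} + O} = \sqrt{\left(-926 - 651\right) - 1983756} = \sqrt{-1577 - 1983756} = \sqrt{-1985333} = 7 i \sqrt{40517}$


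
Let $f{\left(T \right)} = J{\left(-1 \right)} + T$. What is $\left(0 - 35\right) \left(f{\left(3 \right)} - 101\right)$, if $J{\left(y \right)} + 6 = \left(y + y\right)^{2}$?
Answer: $3500$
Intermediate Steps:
$J{\left(y \right)} = -6 + 4 y^{2}$ ($J{\left(y \right)} = -6 + \left(y + y\right)^{2} = -6 + \left(2 y\right)^{2} = -6 + 4 y^{2}$)
$f{\left(T \right)} = -2 + T$ ($f{\left(T \right)} = \left(-6 + 4 \left(-1\right)^{2}\right) + T = \left(-6 + 4 \cdot 1\right) + T = \left(-6 + 4\right) + T = -2 + T$)
$\left(0 - 35\right) \left(f{\left(3 \right)} - 101\right) = \left(0 - 35\right) \left(\left(-2 + 3\right) - 101\right) = \left(0 - 35\right) \left(1 - 101\right) = \left(-35\right) \left(-100\right) = 3500$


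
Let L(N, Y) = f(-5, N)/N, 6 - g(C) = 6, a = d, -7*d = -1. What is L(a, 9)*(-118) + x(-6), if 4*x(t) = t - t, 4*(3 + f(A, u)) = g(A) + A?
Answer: 7021/2 ≈ 3510.5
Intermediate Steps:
d = ⅐ (d = -⅐*(-1) = ⅐ ≈ 0.14286)
a = ⅐ ≈ 0.14286
g(C) = 0 (g(C) = 6 - 1*6 = 6 - 6 = 0)
f(A, u) = -3 + A/4 (f(A, u) = -3 + (0 + A)/4 = -3 + A/4)
x(t) = 0 (x(t) = (t - t)/4 = (¼)*0 = 0)
L(N, Y) = -17/(4*N) (L(N, Y) = (-3 + (¼)*(-5))/N = (-3 - 5/4)/N = -17/(4*N))
L(a, 9)*(-118) + x(-6) = -17/(4*⅐)*(-118) + 0 = -17/4*7*(-118) + 0 = -119/4*(-118) + 0 = 7021/2 + 0 = 7021/2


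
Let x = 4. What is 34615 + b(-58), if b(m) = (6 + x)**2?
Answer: 34715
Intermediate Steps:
b(m) = 100 (b(m) = (6 + 4)**2 = 10**2 = 100)
34615 + b(-58) = 34615 + 100 = 34715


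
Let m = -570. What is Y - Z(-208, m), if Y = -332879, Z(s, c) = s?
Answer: -332671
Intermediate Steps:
Y - Z(-208, m) = -332879 - 1*(-208) = -332879 + 208 = -332671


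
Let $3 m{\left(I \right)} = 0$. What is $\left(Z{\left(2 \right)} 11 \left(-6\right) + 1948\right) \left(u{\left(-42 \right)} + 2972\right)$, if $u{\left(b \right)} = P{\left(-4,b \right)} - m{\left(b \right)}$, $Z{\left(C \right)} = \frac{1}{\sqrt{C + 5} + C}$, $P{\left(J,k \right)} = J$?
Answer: $5912256 - 65296 \sqrt{7} \approx 5.7395 \cdot 10^{6}$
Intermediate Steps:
$m{\left(I \right)} = 0$ ($m{\left(I \right)} = \frac{1}{3} \cdot 0 = 0$)
$Z{\left(C \right)} = \frac{1}{C + \sqrt{5 + C}}$ ($Z{\left(C \right)} = \frac{1}{\sqrt{5 + C} + C} = \frac{1}{C + \sqrt{5 + C}}$)
$u{\left(b \right)} = -4$ ($u{\left(b \right)} = -4 - 0 = -4 + 0 = -4$)
$\left(Z{\left(2 \right)} 11 \left(-6\right) + 1948\right) \left(u{\left(-42 \right)} + 2972\right) = \left(\frac{1}{2 + \sqrt{5 + 2}} \cdot 11 \left(-6\right) + 1948\right) \left(-4 + 2972\right) = \left(\frac{1}{2 + \sqrt{7}} \cdot 11 \left(-6\right) + 1948\right) 2968 = \left(\frac{11}{2 + \sqrt{7}} \left(-6\right) + 1948\right) 2968 = \left(- \frac{66}{2 + \sqrt{7}} + 1948\right) 2968 = \left(1948 - \frac{66}{2 + \sqrt{7}}\right) 2968 = 5781664 - \frac{195888}{2 + \sqrt{7}}$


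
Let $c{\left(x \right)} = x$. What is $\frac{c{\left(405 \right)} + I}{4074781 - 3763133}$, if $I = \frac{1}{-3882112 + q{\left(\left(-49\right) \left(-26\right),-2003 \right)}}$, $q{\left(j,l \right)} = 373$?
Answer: $\frac{786052147}{604868097936} \approx 0.0012995$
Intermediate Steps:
$I = - \frac{1}{3881739}$ ($I = \frac{1}{-3882112 + 373} = \frac{1}{-3881739} = - \frac{1}{3881739} \approx -2.5762 \cdot 10^{-7}$)
$\frac{c{\left(405 \right)} + I}{4074781 - 3763133} = \frac{405 - \frac{1}{3881739}}{4074781 - 3763133} = \frac{1572104294}{3881739 \cdot 311648} = \frac{1572104294}{3881739} \cdot \frac{1}{311648} = \frac{786052147}{604868097936}$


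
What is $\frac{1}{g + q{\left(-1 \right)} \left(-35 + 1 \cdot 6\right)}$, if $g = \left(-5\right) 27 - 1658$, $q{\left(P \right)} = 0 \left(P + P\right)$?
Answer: $- \frac{1}{1793} \approx -0.00055772$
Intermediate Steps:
$q{\left(P \right)} = 0$ ($q{\left(P \right)} = 0 \cdot 2 P = 0$)
$g = -1793$ ($g = -135 - 1658 = -1793$)
$\frac{1}{g + q{\left(-1 \right)} \left(-35 + 1 \cdot 6\right)} = \frac{1}{-1793 + 0 \left(-35 + 1 \cdot 6\right)} = \frac{1}{-1793 + 0 \left(-35 + 6\right)} = \frac{1}{-1793 + 0 \left(-29\right)} = \frac{1}{-1793 + 0} = \frac{1}{-1793} = - \frac{1}{1793}$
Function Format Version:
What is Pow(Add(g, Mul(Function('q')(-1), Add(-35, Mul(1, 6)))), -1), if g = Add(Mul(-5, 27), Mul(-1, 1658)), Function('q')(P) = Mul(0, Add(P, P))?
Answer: Rational(-1, 1793) ≈ -0.00055772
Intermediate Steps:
Function('q')(P) = 0 (Function('q')(P) = Mul(0, Mul(2, P)) = 0)
g = -1793 (g = Add(-135, -1658) = -1793)
Pow(Add(g, Mul(Function('q')(-1), Add(-35, Mul(1, 6)))), -1) = Pow(Add(-1793, Mul(0, Add(-35, Mul(1, 6)))), -1) = Pow(Add(-1793, Mul(0, Add(-35, 6))), -1) = Pow(Add(-1793, Mul(0, -29)), -1) = Pow(Add(-1793, 0), -1) = Pow(-1793, -1) = Rational(-1, 1793)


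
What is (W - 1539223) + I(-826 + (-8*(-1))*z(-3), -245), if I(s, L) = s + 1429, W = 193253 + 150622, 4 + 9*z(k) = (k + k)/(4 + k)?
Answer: -10752785/9 ≈ -1.1948e+6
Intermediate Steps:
z(k) = -4/9 + 2*k/(9*(4 + k)) (z(k) = -4/9 + ((k + k)/(4 + k))/9 = -4/9 + ((2*k)/(4 + k))/9 = -4/9 + (2*k/(4 + k))/9 = -4/9 + 2*k/(9*(4 + k)))
W = 343875
I(s, L) = 1429 + s
(W - 1539223) + I(-826 + (-8*(-1))*z(-3), -245) = (343875 - 1539223) + (1429 + (-826 + (-8*(-1))*(2*(-8 - 1*(-3))/(9*(4 - 3))))) = -1195348 + (1429 + (-826 + 8*((2/9)*(-8 + 3)/1))) = -1195348 + (1429 + (-826 + 8*((2/9)*1*(-5)))) = -1195348 + (1429 + (-826 + 8*(-10/9))) = -1195348 + (1429 + (-826 - 80/9)) = -1195348 + (1429 - 7514/9) = -1195348 + 5347/9 = -10752785/9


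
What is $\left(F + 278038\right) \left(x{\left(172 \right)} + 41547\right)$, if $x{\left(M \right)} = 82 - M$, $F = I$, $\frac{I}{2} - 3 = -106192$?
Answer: $2722066620$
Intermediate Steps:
$I = -212378$ ($I = 6 + 2 \left(-106192\right) = 6 - 212384 = -212378$)
$F = -212378$
$\left(F + 278038\right) \left(x{\left(172 \right)} + 41547\right) = \left(-212378 + 278038\right) \left(\left(82 - 172\right) + 41547\right) = 65660 \left(\left(82 - 172\right) + 41547\right) = 65660 \left(-90 + 41547\right) = 65660 \cdot 41457 = 2722066620$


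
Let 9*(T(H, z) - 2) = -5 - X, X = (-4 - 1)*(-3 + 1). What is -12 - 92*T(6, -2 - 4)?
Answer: -128/3 ≈ -42.667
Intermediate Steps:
X = 10 (X = -5*(-2) = 10)
T(H, z) = ⅓ (T(H, z) = 2 + (-5 - 1*10)/9 = 2 + (-5 - 10)/9 = 2 + (⅑)*(-15) = 2 - 5/3 = ⅓)
-12 - 92*T(6, -2 - 4) = -12 - 92*⅓ = -12 - 92/3 = -128/3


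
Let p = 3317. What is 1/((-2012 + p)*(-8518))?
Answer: -1/11115990 ≈ -8.9961e-8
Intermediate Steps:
1/((-2012 + p)*(-8518)) = 1/((-2012 + 3317)*(-8518)) = -1/8518/1305 = (1/1305)*(-1/8518) = -1/11115990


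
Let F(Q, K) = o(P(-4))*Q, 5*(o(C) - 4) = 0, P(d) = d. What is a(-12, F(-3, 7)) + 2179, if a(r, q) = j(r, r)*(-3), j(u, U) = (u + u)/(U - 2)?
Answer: 15217/7 ≈ 2173.9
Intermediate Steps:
o(C) = 4 (o(C) = 4 + (⅕)*0 = 4 + 0 = 4)
F(Q, K) = 4*Q
j(u, U) = 2*u/(-2 + U) (j(u, U) = (2*u)/(-2 + U) = 2*u/(-2 + U))
a(r, q) = -6*r/(-2 + r) (a(r, q) = (2*r/(-2 + r))*(-3) = -6*r/(-2 + r))
a(-12, F(-3, 7)) + 2179 = -6*(-12)/(-2 - 12) + 2179 = -6*(-12)/(-14) + 2179 = -6*(-12)*(-1/14) + 2179 = -36/7 + 2179 = 15217/7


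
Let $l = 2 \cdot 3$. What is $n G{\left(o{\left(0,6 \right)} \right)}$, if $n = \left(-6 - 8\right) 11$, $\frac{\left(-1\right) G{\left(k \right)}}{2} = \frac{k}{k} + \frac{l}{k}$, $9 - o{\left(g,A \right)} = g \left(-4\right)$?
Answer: $\frac{1540}{3} \approx 513.33$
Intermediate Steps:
$o{\left(g,A \right)} = 9 + 4 g$ ($o{\left(g,A \right)} = 9 - g \left(-4\right) = 9 - - 4 g = 9 + 4 g$)
$l = 6$
$G{\left(k \right)} = -2 - \frac{12}{k}$ ($G{\left(k \right)} = - 2 \left(\frac{k}{k} + \frac{6}{k}\right) = - 2 \left(1 + \frac{6}{k}\right) = -2 - \frac{12}{k}$)
$n = -154$ ($n = \left(-14\right) 11 = -154$)
$n G{\left(o{\left(0,6 \right)} \right)} = - 154 \left(-2 - \frac{12}{9 + 4 \cdot 0}\right) = - 154 \left(-2 - \frac{12}{9 + 0}\right) = - 154 \left(-2 - \frac{12}{9}\right) = - 154 \left(-2 - \frac{4}{3}\right) = \left(-154\right) \left(- \frac{10}{3}\right) = \frac{1540}{3}$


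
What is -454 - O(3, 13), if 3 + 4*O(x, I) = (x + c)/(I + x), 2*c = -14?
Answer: -7251/16 ≈ -453.19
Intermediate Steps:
c = -7 (c = (1/2)*(-14) = -7)
O(x, I) = -3/4 + (-7 + x)/(4*(I + x)) (O(x, I) = -3/4 + ((x - 7)/(I + x))/4 = -3/4 + ((-7 + x)/(I + x))/4 = -3/4 + (-7 + x)/(4*(I + x)))
-454 - O(3, 13) = -454 - (-7 - 3*13 - 2*3)/(4*(13 + 3)) = -454 - (-7 - 39 - 6)/(4*16) = -454 - (-52)/(4*16) = -454 - 1*(-13/16) = -454 + 13/16 = -7251/16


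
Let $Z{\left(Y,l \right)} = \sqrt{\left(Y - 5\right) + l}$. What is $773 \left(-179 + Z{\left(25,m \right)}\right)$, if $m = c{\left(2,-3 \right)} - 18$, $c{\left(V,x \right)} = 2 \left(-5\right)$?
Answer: $-138367 + 1546 i \sqrt{2} \approx -1.3837 \cdot 10^{5} + 2186.4 i$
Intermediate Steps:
$c{\left(V,x \right)} = -10$
$m = -28$ ($m = -10 - 18 = -28$)
$Z{\left(Y,l \right)} = \sqrt{-5 + Y + l}$ ($Z{\left(Y,l \right)} = \sqrt{\left(Y - 5\right) + l} = \sqrt{\left(-5 + Y\right) + l} = \sqrt{-5 + Y + l}$)
$773 \left(-179 + Z{\left(25,m \right)}\right) = 773 \left(-179 + \sqrt{-5 + 25 - 28}\right) = 773 \left(-179 + \sqrt{-8}\right) = 773 \left(-179 + 2 i \sqrt{2}\right) = -138367 + 1546 i \sqrt{2}$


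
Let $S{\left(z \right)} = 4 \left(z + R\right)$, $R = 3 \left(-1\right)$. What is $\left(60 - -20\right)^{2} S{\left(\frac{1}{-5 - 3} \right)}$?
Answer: $-80000$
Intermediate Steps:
$R = -3$
$S{\left(z \right)} = -12 + 4 z$ ($S{\left(z \right)} = 4 \left(z - 3\right) = 4 \left(-3 + z\right) = -12 + 4 z$)
$\left(60 - -20\right)^{2} S{\left(\frac{1}{-5 - 3} \right)} = \left(60 - -20\right)^{2} \left(-12 + \frac{4}{-5 - 3}\right) = \left(60 + \left(-11 + 31\right)\right)^{2} \left(-12 + \frac{4}{-8}\right) = \left(60 + 20\right)^{2} \left(-12 + 4 \left(- \frac{1}{8}\right)\right) = 80^{2} \left(-12 - \frac{1}{2}\right) = 6400 \left(- \frac{25}{2}\right) = -80000$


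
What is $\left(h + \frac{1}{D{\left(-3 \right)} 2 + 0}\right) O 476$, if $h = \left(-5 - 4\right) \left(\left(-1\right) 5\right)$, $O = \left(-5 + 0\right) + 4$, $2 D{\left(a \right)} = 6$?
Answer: $- \frac{64498}{3} \approx -21499.0$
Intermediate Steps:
$D{\left(a \right)} = 3$ ($D{\left(a \right)} = \frac{1}{2} \cdot 6 = 3$)
$O = -1$ ($O = -5 + 4 = -1$)
$h = 45$ ($h = \left(-9\right) \left(-5\right) = 45$)
$\left(h + \frac{1}{D{\left(-3 \right)} 2 + 0}\right) O 476 = \left(45 + \frac{1}{3 \cdot 2 + 0}\right) \left(-1\right) 476 = \left(45 + \frac{1}{6 + 0}\right) \left(-1\right) 476 = \left(45 + \frac{1}{6}\right) \left(-1\right) 476 = \frac{271}{6} \left(-1\right) 476 = \left(- \frac{271}{6}\right) 476 = - \frac{64498}{3}$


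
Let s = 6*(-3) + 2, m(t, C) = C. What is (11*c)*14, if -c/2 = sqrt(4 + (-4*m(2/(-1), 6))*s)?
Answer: -616*sqrt(97) ≈ -6066.9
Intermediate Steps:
s = -16 (s = -18 + 2 = -16)
c = -4*sqrt(97) (c = -2*sqrt(4 - 4*6*(-16)) = -2*sqrt(4 - 24*(-16)) = -2*sqrt(4 + 384) = -4*sqrt(97) ≈ -39.395)
(11*c)*14 = (11*(-4*sqrt(97)))*14 = -44*sqrt(97)*14 = -616*sqrt(97)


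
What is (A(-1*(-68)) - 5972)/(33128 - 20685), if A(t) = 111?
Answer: -5861/12443 ≈ -0.47103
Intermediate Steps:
(A(-1*(-68)) - 5972)/(33128 - 20685) = (111 - 5972)/(33128 - 20685) = -5861/12443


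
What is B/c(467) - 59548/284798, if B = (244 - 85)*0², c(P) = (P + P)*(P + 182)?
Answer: -29774/142399 ≈ -0.20909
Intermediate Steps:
c(P) = 2*P*(182 + P) (c(P) = (2*P)*(182 + P) = 2*P*(182 + P))
B = 0 (B = 159*0 = 0)
B/c(467) - 59548/284798 = 0/((2*467*(182 + 467))) - 59548/284798 = 0/((2*467*649)) - 59548*1/284798 = 0/606166 - 29774/142399 = 0*(1/606166) - 29774/142399 = 0 - 29774/142399 = -29774/142399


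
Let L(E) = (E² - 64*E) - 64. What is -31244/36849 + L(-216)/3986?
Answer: 1050865300/73440057 ≈ 14.309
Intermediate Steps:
L(E) = -64 + E² - 64*E
-31244/36849 + L(-216)/3986 = -31244/36849 + (-64 + (-216)² - 64*(-216))/3986 = -31244*1/36849 + (-64 + 46656 + 13824)*(1/3986) = -31244/36849 + 60416*(1/3986) = -31244/36849 + 30208/1993 = 1050865300/73440057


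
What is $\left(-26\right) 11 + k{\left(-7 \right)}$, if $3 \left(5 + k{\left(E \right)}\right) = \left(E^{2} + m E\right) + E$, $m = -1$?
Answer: $- \frac{824}{3} \approx -274.67$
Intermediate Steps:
$k{\left(E \right)} = -5 + \frac{E^{2}}{3}$ ($k{\left(E \right)} = -5 + \frac{\left(E^{2} - E\right) + E}{3} = -5 + \frac{E^{2}}{3}$)
$\left(-26\right) 11 + k{\left(-7 \right)} = \left(-26\right) 11 - \left(5 - \frac{\left(-7\right)^{2}}{3}\right) = -286 + \left(-5 + \frac{1}{3} \cdot 49\right) = -286 + \left(-5 + \frac{49}{3}\right) = -286 + \frac{34}{3} = - \frac{824}{3}$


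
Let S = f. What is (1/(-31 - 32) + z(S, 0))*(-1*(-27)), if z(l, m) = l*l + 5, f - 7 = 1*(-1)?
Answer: 7746/7 ≈ 1106.6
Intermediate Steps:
f = 6 (f = 7 + 1*(-1) = 7 - 1 = 6)
S = 6
z(l, m) = 5 + l² (z(l, m) = l² + 5 = 5 + l²)
(1/(-31 - 32) + z(S, 0))*(-1*(-27)) = (1/(-31 - 32) + (5 + 6²))*(-1*(-27)) = (1/(-63) + (5 + 36))*27 = (-1/63 + 41)*27 = (2582/63)*27 = 7746/7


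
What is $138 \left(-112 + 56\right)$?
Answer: $-7728$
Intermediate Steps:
$138 \left(-112 + 56\right) = 138 \left(-56\right) = -7728$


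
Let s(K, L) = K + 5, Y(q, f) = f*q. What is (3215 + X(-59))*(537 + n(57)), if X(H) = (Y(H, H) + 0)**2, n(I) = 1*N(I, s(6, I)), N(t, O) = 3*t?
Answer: 8581367808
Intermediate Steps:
s(K, L) = 5 + K
n(I) = 3*I (n(I) = 1*(3*I) = 3*I)
X(H) = H**4 (X(H) = (H*H + 0)**2 = (H**2 + 0)**2 = (H**2)**2 = H**4)
(3215 + X(-59))*(537 + n(57)) = (3215 + (-59)**4)*(537 + 3*57) = (3215 + 12117361)*(537 + 171) = 12120576*708 = 8581367808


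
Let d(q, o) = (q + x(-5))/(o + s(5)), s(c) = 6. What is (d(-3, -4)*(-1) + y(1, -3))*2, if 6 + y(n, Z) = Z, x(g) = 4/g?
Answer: -71/5 ≈ -14.200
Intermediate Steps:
y(n, Z) = -6 + Z
d(q, o) = (-4/5 + q)/(6 + o) (d(q, o) = (q + 4/(-5))/(o + 6) = (q + 4*(-1/5))/(6 + o) = (q - 4/5)/(6 + o) = (-4/5 + q)/(6 + o))
(d(-3, -4)*(-1) + y(1, -3))*2 = (((-4/5 - 3)/(6 - 4))*(-1) + (-6 - 3))*2 = ((-19/5/2)*(-1) - 9)*2 = (((1/2)*(-19/5))*(-1) - 9)*2 = (-19/10*(-1) - 9)*2 = (19/10 - 9)*2 = -71/10*2 = -71/5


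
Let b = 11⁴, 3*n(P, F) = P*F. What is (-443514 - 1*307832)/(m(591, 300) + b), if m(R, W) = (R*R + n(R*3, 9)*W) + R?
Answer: -751346/1960213 ≈ -0.38330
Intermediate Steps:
n(P, F) = F*P/3 (n(P, F) = (P*F)/3 = (F*P)/3 = F*P/3)
m(R, W) = R + R² + 9*R*W (m(R, W) = (R*R + ((⅓)*9*(R*3))*W) + R = (R² + ((⅓)*9*(3*R))*W) + R = (R² + (9*R)*W) + R = (R² + 9*R*W) + R = R + R² + 9*R*W)
b = 14641
(-443514 - 1*307832)/(m(591, 300) + b) = (-443514 - 1*307832)/(591*(1 + 591 + 9*300) + 14641) = (-443514 - 307832)/(591*(1 + 591 + 2700) + 14641) = -751346/(591*3292 + 14641) = -751346/(1945572 + 14641) = -751346/1960213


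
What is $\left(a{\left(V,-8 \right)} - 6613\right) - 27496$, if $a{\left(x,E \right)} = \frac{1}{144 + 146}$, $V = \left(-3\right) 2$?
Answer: $- \frac{9891609}{290} \approx -34109.0$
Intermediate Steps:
$V = -6$
$a{\left(x,E \right)} = \frac{1}{290}$
$\left(a{\left(V,-8 \right)} - 6613\right) - 27496 = \left(\frac{1}{290} - 6613\right) - 27496 = - \frac{1917769}{290} - 27496 = - \frac{9891609}{290}$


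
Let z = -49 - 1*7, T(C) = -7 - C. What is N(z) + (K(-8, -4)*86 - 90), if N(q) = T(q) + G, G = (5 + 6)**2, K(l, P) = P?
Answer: -264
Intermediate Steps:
G = 121 (G = 11**2 = 121)
z = -56 (z = -49 - 7 = -56)
N(q) = 114 - q (N(q) = (-7 - q) + 121 = 114 - q)
N(z) + (K(-8, -4)*86 - 90) = (114 - 1*(-56)) + (-4*86 - 90) = (114 + 56) + (-344 - 90) = 170 - 434 = -264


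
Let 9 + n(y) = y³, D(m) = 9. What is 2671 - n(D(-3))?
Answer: 1951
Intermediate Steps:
n(y) = -9 + y³
2671 - n(D(-3)) = 2671 - (-9 + 9³) = 2671 - (-9 + 729) = 2671 - 1*720 = 2671 - 720 = 1951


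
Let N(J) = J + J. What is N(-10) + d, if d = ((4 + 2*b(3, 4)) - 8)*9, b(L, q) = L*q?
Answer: 160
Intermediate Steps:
N(J) = 2*J
d = 180 (d = ((4 + 2*(3*4)) - 8)*9 = ((4 + 2*12) - 8)*9 = ((4 + 24) - 8)*9 = (28 - 8)*9 = 20*9 = 180)
N(-10) + d = 2*(-10) + 180 = -20 + 180 = 160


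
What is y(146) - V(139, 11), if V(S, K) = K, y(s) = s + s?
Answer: 281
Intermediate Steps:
y(s) = 2*s
y(146) - V(139, 11) = 2*146 - 1*11 = 292 - 11 = 281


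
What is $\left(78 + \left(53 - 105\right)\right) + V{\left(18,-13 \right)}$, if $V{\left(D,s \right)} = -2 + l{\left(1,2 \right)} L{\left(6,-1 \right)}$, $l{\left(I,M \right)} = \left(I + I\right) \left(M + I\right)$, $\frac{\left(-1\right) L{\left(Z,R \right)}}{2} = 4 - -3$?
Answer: $-60$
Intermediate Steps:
$L{\left(Z,R \right)} = -14$ ($L{\left(Z,R \right)} = - 2 \left(4 - -3\right) = - 2 \left(4 + 3\right) = \left(-2\right) 7 = -14$)
$l{\left(I,M \right)} = 2 I \left(I + M\right)$
$V{\left(D,s \right)} = -86$ ($V{\left(D,s \right)} = -2 + 2 \cdot 1 \left(1 + 2\right) \left(-14\right) = -2 + 2 \cdot 1 \cdot 3 \left(-14\right) = -2 + 6 \left(-14\right) = -2 - 84 = -86$)
$\left(78 + \left(53 - 105\right)\right) + V{\left(18,-13 \right)} = \left(78 + \left(53 - 105\right)\right) - 86 = \left(78 - 52\right) - 86 = 26 - 86 = -60$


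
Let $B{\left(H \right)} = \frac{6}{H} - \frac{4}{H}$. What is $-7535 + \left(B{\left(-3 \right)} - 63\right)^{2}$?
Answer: $- \frac{31334}{9} \approx -3481.6$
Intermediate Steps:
$B{\left(H \right)} = \frac{2}{H}$
$-7535 + \left(B{\left(-3 \right)} - 63\right)^{2} = -7535 + \left(\frac{2}{-3} - 63\right)^{2} = -7535 + \left(2 \left(- \frac{1}{3}\right) - 63\right)^{2} = -7535 + \left(- \frac{2}{3} - 63\right)^{2} = -7535 + \left(- \frac{191}{3}\right)^{2} = -7535 + \frac{36481}{9} = - \frac{31334}{9}$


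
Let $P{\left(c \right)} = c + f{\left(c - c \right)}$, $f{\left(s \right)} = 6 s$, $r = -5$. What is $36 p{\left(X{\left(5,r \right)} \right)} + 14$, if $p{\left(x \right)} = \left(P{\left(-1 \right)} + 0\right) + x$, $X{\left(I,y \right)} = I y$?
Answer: $-922$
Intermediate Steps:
$P{\left(c \right)} = c$ ($P{\left(c \right)} = c + 6 \left(c - c\right) = c + 6 \cdot 0 = c + 0 = c$)
$p{\left(x \right)} = -1 + x$ ($p{\left(x \right)} = \left(-1 + 0\right) + x = -1 + x$)
$36 p{\left(X{\left(5,r \right)} \right)} + 14 = 36 \left(-1 + 5 \left(-5\right)\right) + 14 = 36 \left(-1 - 25\right) + 14 = 36 \left(-26\right) + 14 = -936 + 14 = -922$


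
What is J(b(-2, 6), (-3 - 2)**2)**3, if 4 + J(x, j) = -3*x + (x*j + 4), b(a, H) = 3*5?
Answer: 35937000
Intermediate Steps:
b(a, H) = 15
J(x, j) = -3*x + j*x (J(x, j) = -4 + (-3*x + (x*j + 4)) = -4 + (-3*x + (j*x + 4)) = -4 + (-3*x + (4 + j*x)) = -4 + (4 - 3*x + j*x) = -3*x + j*x)
J(b(-2, 6), (-3 - 2)**2)**3 = (15*(-3 + (-3 - 2)**2))**3 = (15*(-3 + (-5)**2))**3 = (15*(-3 + 25))**3 = (15*22)**3 = 330**3 = 35937000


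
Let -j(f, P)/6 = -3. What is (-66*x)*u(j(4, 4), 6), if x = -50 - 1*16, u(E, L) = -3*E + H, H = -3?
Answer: -248292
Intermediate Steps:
j(f, P) = 18 (j(f, P) = -6*(-3) = 18)
u(E, L) = -3 - 3*E (u(E, L) = -3*E - 3 = -3 - 3*E)
x = -66 (x = -50 - 16 = -66)
(-66*x)*u(j(4, 4), 6) = (-66*(-66))*(-3 - 3*18) = 4356*(-3 - 54) = 4356*(-57) = -248292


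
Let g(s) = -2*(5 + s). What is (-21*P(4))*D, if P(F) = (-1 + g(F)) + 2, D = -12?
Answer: -4284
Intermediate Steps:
g(s) = -10 - 2*s
P(F) = -9 - 2*F (P(F) = (-1 + (-10 - 2*F)) + 2 = (-11 - 2*F) + 2 = -9 - 2*F)
(-21*P(4))*D = -21*(-9 - 2*4)*(-12) = -21*(-9 - 8)*(-12) = -21*(-17)*(-12) = 357*(-12) = -4284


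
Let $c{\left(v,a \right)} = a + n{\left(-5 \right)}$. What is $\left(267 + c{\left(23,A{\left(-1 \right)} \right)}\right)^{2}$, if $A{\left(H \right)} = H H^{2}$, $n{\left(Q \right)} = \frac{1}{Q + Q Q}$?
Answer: $\frac{28313041}{400} \approx 70783.0$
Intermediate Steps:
$n{\left(Q \right)} = \frac{1}{Q + Q^{2}}$
$A{\left(H \right)} = H^{3}$
$c{\left(v,a \right)} = \frac{1}{20} + a$ ($c{\left(v,a \right)} = a + \frac{1}{\left(-5\right) \left(1 - 5\right)} = a - \frac{1}{5 \left(-4\right)} = a - - \frac{1}{20} = a + \frac{1}{20} = \frac{1}{20} + a$)
$\left(267 + c{\left(23,A{\left(-1 \right)} \right)}\right)^{2} = \left(267 + \left(\frac{1}{20} + \left(-1\right)^{3}\right)\right)^{2} = \left(267 + \left(\frac{1}{20} - 1\right)\right)^{2} = \left(267 - \frac{19}{20}\right)^{2} = \left(\frac{5321}{20}\right)^{2} = \frac{28313041}{400}$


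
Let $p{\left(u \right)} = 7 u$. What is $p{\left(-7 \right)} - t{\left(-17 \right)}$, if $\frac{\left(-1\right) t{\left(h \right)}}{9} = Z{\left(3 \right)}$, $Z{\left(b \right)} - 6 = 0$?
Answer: $5$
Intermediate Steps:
$Z{\left(b \right)} = 6$ ($Z{\left(b \right)} = 6 + 0 = 6$)
$t{\left(h \right)} = -54$ ($t{\left(h \right)} = \left(-9\right) 6 = -54$)
$p{\left(-7 \right)} - t{\left(-17 \right)} = 7 \left(-7\right) - -54 = -49 + 54 = 5$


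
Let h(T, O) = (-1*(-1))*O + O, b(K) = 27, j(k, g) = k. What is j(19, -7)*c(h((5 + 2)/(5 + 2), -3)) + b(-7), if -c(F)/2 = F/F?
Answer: -11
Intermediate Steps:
h(T, O) = 2*O (h(T, O) = 1*O + O = O + O = 2*O)
c(F) = -2 (c(F) = -2*F/F = -2*1 = -2)
j(19, -7)*c(h((5 + 2)/(5 + 2), -3)) + b(-7) = 19*(-2) + 27 = -38 + 27 = -11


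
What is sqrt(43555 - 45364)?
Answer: 3*I*sqrt(201) ≈ 42.532*I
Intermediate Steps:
sqrt(43555 - 45364) = sqrt(-1809) = 3*I*sqrt(201)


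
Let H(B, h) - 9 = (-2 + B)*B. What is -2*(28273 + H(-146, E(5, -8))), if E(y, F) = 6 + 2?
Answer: -99780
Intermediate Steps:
E(y, F) = 8
H(B, h) = 9 + B*(-2 + B) (H(B, h) = 9 + (-2 + B)*B = 9 + B*(-2 + B))
-2*(28273 + H(-146, E(5, -8))) = -2*(28273 + (9 + (-146)**2 - 2*(-146))) = -2*(28273 + (9 + 21316 + 292)) = -2*(28273 + 21617) = -2*49890 = -99780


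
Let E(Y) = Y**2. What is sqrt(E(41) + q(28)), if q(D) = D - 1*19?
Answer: 13*sqrt(10) ≈ 41.110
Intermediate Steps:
q(D) = -19 + D (q(D) = D - 19 = -19 + D)
sqrt(E(41) + q(28)) = sqrt(41**2 + (-19 + 28)) = sqrt(1681 + 9) = sqrt(1690) = 13*sqrt(10)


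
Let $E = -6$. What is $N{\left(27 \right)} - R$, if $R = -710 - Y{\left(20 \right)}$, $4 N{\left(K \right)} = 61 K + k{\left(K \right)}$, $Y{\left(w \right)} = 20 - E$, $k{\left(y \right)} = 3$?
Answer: $\frac{2297}{2} \approx 1148.5$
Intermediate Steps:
$Y{\left(w \right)} = 26$ ($Y{\left(w \right)} = 20 - -6 = 20 + 6 = 26$)
$N{\left(K \right)} = \frac{3}{4} + \frac{61 K}{4}$ ($N{\left(K \right)} = \frac{61 K + 3}{4} = \frac{3 + 61 K}{4} = \frac{3}{4} + \frac{61 K}{4}$)
$R = -736$ ($R = -710 - 26 = -736$)
$N{\left(27 \right)} - R = \left(\frac{3}{4} + \frac{61}{4} \cdot 27\right) - -736 = \left(\frac{3}{4} + \frac{1647}{4}\right) + 736 = \frac{825}{2} + 736 = \frac{2297}{2}$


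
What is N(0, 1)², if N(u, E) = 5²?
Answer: 625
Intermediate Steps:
N(u, E) = 25
N(0, 1)² = 25² = 625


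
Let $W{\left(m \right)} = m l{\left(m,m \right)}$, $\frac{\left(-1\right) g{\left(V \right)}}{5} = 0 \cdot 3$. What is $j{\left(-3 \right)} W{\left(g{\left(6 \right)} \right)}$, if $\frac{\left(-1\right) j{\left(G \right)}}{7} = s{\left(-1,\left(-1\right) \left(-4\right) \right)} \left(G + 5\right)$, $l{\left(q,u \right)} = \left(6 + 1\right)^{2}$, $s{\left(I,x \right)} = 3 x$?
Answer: $0$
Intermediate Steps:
$g{\left(V \right)} = 0$ ($g{\left(V \right)} = - 5 \cdot 0 \cdot 3 = \left(-5\right) 0 = 0$)
$l{\left(q,u \right)} = 49$ ($l{\left(q,u \right)} = 7^{2} = 49$)
$W{\left(m \right)} = 49 m$ ($W{\left(m \right)} = m 49 = 49 m$)
$j{\left(G \right)} = -420 - 84 G$ ($j{\left(G \right)} = - 7 \cdot 3 \left(\left(-1\right) \left(-4\right)\right) \left(G + 5\right) = - 7 \cdot 3 \cdot 4 \left(5 + G\right) = - 7 \cdot 12 \left(5 + G\right) = - 7 \left(60 + 12 G\right) = -420 - 84 G$)
$j{\left(-3 \right)} W{\left(g{\left(6 \right)} \right)} = \left(-420 - -252\right) 49 \cdot 0 = \left(-420 + 252\right) 0 = \left(-168\right) 0 = 0$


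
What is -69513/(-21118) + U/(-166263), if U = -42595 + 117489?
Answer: 9975828427/3511142034 ≈ 2.8412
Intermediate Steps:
U = 74894
-69513/(-21118) + U/(-166263) = -69513/(-21118) + 74894/(-166263) = -69513*(-1/21118) + 74894*(-1/166263) = 69513/21118 - 74894/166263 = 9975828427/3511142034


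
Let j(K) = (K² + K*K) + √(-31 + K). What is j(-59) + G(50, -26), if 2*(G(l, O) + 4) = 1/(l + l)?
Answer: 1391601/200 + 3*I*√10 ≈ 6958.0 + 9.4868*I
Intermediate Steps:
G(l, O) = -4 + 1/(4*l) (G(l, O) = -4 + 1/(2*(l + l)) = -4 + 1/(2*((2*l))) = -4 + (1/(2*l))/2 = -4 + 1/(4*l))
j(K) = √(-31 + K) + 2*K² (j(K) = (K² + K²) + √(-31 + K) = 2*K² + √(-31 + K) = √(-31 + K) + 2*K²)
j(-59) + G(50, -26) = (√(-31 - 59) + 2*(-59)²) + (-4 + (¼)/50) = (√(-90) + 2*3481) + (-4 + (¼)*(1/50)) = (3*I*√10 + 6962) + (-4 + 1/200) = (6962 + 3*I*√10) - 799/200 = 1391601/200 + 3*I*√10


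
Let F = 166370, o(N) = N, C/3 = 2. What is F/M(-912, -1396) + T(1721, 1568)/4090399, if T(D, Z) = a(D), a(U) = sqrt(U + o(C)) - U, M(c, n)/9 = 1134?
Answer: 340251058552/20873306097 + sqrt(1727)/4090399 ≈ 16.301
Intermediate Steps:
C = 6 (C = 3*2 = 6)
M(c, n) = 10206 (M(c, n) = 9*1134 = 10206)
a(U) = sqrt(6 + U) - U (a(U) = sqrt(U + 6) - U = sqrt(6 + U) - U)
T(D, Z) = sqrt(6 + D) - D
F/M(-912, -1396) + T(1721, 1568)/4090399 = 166370/10206 + (sqrt(6 + 1721) - 1*1721)/4090399 = 166370*(1/10206) + (sqrt(1727) - 1721)*(1/4090399) = 83185/5103 + (-1721 + sqrt(1727))*(1/4090399) = 83185/5103 + (-1721/4090399 + sqrt(1727)/4090399) = 340251058552/20873306097 + sqrt(1727)/4090399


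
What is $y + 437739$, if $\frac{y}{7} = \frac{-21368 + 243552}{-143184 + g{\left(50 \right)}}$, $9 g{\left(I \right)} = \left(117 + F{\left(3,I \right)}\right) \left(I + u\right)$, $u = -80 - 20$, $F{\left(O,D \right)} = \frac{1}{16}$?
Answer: $\frac{647592151173}{1479439} \approx 4.3773 \cdot 10^{5}$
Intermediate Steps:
$F{\left(O,D \right)} = \frac{1}{16}$
$u = -100$
$g{\left(I \right)} = - \frac{46825}{36} + \frac{1873 I}{144}$ ($g{\left(I \right)} = \frac{\left(117 + \frac{1}{16}\right) \left(I - 100\right)}{9} = \frac{\frac{1873}{16} \left(-100 + I\right)}{9} = \frac{- \frac{46825}{4} + \frac{1873 I}{16}}{9} = - \frac{46825}{36} + \frac{1873 I}{144}$)
$y = - \frac{15997248}{1479439}$ ($y = 7 \frac{-21368 + 243552}{-143184 + \left(- \frac{46825}{36} + \frac{1873}{144} \cdot 50\right)} = 7 \frac{222184}{-143184 + \left(- \frac{46825}{36} + \frac{46825}{72}\right)} = 7 \frac{222184}{-143184 - \frac{46825}{72}} = 7 \frac{222184}{- \frac{10356073}{72}} = 7 \cdot 222184 \left(- \frac{72}{10356073}\right) = 7 \left(- \frac{15997248}{10356073}\right) = - \frac{15997248}{1479439} \approx -10.813$)
$y + 437739 = - \frac{15997248}{1479439} + 437739 = \frac{647592151173}{1479439}$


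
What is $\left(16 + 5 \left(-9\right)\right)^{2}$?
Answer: $841$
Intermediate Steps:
$\left(16 + 5 \left(-9\right)\right)^{2} = \left(16 - 45\right)^{2} = \left(-29\right)^{2} = 841$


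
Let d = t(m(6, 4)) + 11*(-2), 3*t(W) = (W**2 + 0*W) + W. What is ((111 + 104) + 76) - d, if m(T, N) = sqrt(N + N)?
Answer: 931/3 - 2*sqrt(2)/3 ≈ 309.39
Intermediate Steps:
m(T, N) = sqrt(2)*sqrt(N) (m(T, N) = sqrt(2*N) = sqrt(2)*sqrt(N))
t(W) = W/3 + W**2/3 (t(W) = ((W**2 + 0*W) + W)/3 = ((W**2 + 0) + W)/3 = (W**2 + W)/3 = (W + W**2)/3 = W/3 + W**2/3)
d = -22 + 2*sqrt(2)*(1 + 2*sqrt(2))/3 (d = (sqrt(2)*sqrt(4))*(1 + sqrt(2)*sqrt(4))/3 + 11*(-2) = (sqrt(2)*2)*(1 + sqrt(2)*2)/3 - 22 = (2*sqrt(2))*(1 + 2*sqrt(2))/3 - 22 = 2*sqrt(2)*(1 + 2*sqrt(2))/3 - 22 = -22 + 2*sqrt(2)*(1 + 2*sqrt(2))/3 ≈ -18.391)
((111 + 104) + 76) - d = ((111 + 104) + 76) - (-58/3 + 2*sqrt(2)/3) = (215 + 76) + (58/3 - 2*sqrt(2)/3) = 291 + (58/3 - 2*sqrt(2)/3) = 931/3 - 2*sqrt(2)/3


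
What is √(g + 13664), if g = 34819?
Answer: 3*√5387 ≈ 220.19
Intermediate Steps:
√(g + 13664) = √(34819 + 13664) = √48483 = 3*√5387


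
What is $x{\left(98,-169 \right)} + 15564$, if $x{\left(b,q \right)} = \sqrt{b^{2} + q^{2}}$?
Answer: $15564 + \sqrt{38165} \approx 15759.0$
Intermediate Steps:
$x{\left(98,-169 \right)} + 15564 = \sqrt{98^{2} + \left(-169\right)^{2}} + 15564 = \sqrt{9604 + 28561} + 15564 = \sqrt{38165} + 15564 = 15564 + \sqrt{38165}$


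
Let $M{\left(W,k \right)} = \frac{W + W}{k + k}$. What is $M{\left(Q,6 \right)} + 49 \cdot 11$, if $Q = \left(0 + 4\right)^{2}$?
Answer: $\frac{1625}{3} \approx 541.67$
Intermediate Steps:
$Q = 16$ ($Q = 4^{2} = 16$)
$M{\left(W,k \right)} = \frac{W}{k}$ ($M{\left(W,k \right)} = \frac{2 W}{2 k} = 2 W \frac{1}{2 k} = \frac{W}{k}$)
$M{\left(Q,6 \right)} + 49 \cdot 11 = \frac{16}{6} + 49 \cdot 11 = 16 \cdot \frac{1}{6} + 539 = \frac{8}{3} + 539 = \frac{1625}{3}$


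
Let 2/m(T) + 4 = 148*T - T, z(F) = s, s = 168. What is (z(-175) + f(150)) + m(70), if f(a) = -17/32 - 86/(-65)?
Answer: 1805642521/10697440 ≈ 168.79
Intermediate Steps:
f(a) = 1647/2080 (f(a) = -17*1/32 - 86*(-1/65) = -17/32 + 86/65 = 1647/2080)
z(F) = 168
m(T) = 2/(-4 + 147*T) (m(T) = 2/(-4 + (148*T - T)) = 2/(-4 + 147*T))
(z(-175) + f(150)) + m(70) = (168 + 1647/2080) + 2/(-4 + 147*70) = 351087/2080 + 2/(-4 + 10290) = 351087/2080 + 2/10286 = 351087/2080 + 2*(1/10286) = 351087/2080 + 1/5143 = 1805642521/10697440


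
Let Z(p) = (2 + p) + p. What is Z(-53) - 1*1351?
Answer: -1455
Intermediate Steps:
Z(p) = 2 + 2*p
Z(-53) - 1*1351 = (2 + 2*(-53)) - 1*1351 = (2 - 106) - 1351 = -104 - 1351 = -1455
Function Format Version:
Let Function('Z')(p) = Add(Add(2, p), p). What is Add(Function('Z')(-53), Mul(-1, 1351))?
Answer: -1455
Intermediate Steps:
Function('Z')(p) = Add(2, Mul(2, p))
Add(Function('Z')(-53), Mul(-1, 1351)) = Add(Add(2, Mul(2, -53)), Mul(-1, 1351)) = Add(Add(2, -106), -1351) = Add(-104, -1351) = -1455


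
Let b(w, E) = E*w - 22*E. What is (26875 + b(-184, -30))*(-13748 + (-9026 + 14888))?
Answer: -260671730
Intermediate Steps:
b(w, E) = -22*E + E*w
(26875 + b(-184, -30))*(-13748 + (-9026 + 14888)) = (26875 - 30*(-22 - 184))*(-13748 + (-9026 + 14888)) = (26875 - 30*(-206))*(-13748 + 5862) = (26875 + 6180)*(-7886) = 33055*(-7886) = -260671730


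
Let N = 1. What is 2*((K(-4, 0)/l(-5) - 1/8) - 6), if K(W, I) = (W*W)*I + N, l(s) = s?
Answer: -253/20 ≈ -12.650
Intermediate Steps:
K(W, I) = 1 + I*W² (K(W, I) = (W*W)*I + 1 = W²*I + 1 = I*W² + 1 = 1 + I*W²)
2*((K(-4, 0)/l(-5) - 1/8) - 6) = 2*(((1 + 0*(-4)²)/(-5) - 1/8) - 6) = 2*(((1 + 0*16)*(-⅕) - 1*⅛) - 6) = 2*(((1 + 0)*(-⅕) - ⅛) - 6) = 2*((1*(-⅕) - ⅛) - 6) = 2*((-⅕ - ⅛) - 6) = 2*(-13/40 - 6) = 2*(-253/40) = -253/20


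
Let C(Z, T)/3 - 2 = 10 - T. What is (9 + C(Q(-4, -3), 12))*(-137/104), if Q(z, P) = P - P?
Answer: -1233/104 ≈ -11.856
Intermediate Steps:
Q(z, P) = 0
C(Z, T) = 36 - 3*T (C(Z, T) = 6 + 3*(10 - T) = 6 + (30 - 3*T) = 36 - 3*T)
(9 + C(Q(-4, -3), 12))*(-137/104) = (9 + (36 - 3*12))*(-137/104) = (9 + (36 - 36))*(-137*1/104) = (9 + 0)*(-137/104) = 9*(-137/104) = -1233/104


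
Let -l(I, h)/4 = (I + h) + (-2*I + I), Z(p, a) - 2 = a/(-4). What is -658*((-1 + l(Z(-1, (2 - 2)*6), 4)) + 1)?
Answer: 10528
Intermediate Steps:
Z(p, a) = 2 - a/4 (Z(p, a) = 2 + a/(-4) = 2 + a*(-¼) = 2 - a/4)
l(I, h) = -4*h (l(I, h) = -4*((I + h) + (-2*I + I)) = -4*((I + h) - I) = -4*h)
-658*((-1 + l(Z(-1, (2 - 2)*6), 4)) + 1) = -658*((-1 - 4*4) + 1) = -658*((-1 - 16) + 1) = -658*(-17 + 1) = -658*(-16) = 10528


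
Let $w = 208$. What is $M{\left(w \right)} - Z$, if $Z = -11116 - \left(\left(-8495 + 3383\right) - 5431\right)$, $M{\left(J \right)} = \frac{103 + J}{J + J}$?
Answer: $\frac{238679}{416} \approx 573.75$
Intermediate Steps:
$M{\left(J \right)} = \frac{103 + J}{2 J}$
$Z = -573$ ($Z = -11116 - \left(-5112 - 5431\right) = -11116 - -10543 = -11116 + 10543 = -573$)
$M{\left(w \right)} - Z = \frac{103 + 208}{2 \cdot 208} - -573 = \frac{1}{2} \cdot \frac{1}{208} \cdot 311 + 573 = \frac{311}{416} + 573 = \frac{238679}{416}$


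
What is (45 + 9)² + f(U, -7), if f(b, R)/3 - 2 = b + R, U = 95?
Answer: 3186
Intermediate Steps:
f(b, R) = 6 + 3*R + 3*b (f(b, R) = 6 + 3*(b + R) = 6 + 3*(R + b) = 6 + (3*R + 3*b) = 6 + 3*R + 3*b)
(45 + 9)² + f(U, -7) = (45 + 9)² + (6 + 3*(-7) + 3*95) = 54² + (6 - 21 + 285) = 2916 + 270 = 3186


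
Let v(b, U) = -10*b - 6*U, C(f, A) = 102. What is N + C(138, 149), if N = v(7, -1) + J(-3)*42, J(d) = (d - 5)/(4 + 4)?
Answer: -4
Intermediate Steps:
J(d) = -5/8 + d/8 (J(d) = (-5 + d)/8 = (-5 + d)*(1/8) = -5/8 + d/8)
N = -106 (N = (-10*7 - 6*(-1)) + (-5/8 + (1/8)*(-3))*42 = (-70 + 6) + (-5/8 - 3/8)*42 = -64 - 1*42 = -64 - 42 = -106)
N + C(138, 149) = -106 + 102 = -4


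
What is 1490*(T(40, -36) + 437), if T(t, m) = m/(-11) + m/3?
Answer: 7019390/11 ≈ 6.3813e+5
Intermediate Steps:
T(t, m) = 8*m/33 (T(t, m) = m*(-1/11) + m*(⅓) = -m/11 + m/3 = 8*m/33)
1490*(T(40, -36) + 437) = 1490*((8/33)*(-36) + 437) = 1490*(-96/11 + 437) = 1490*(4711/11) = 7019390/11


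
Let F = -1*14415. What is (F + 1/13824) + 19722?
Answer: 73363969/13824 ≈ 5307.0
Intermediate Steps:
F = -14415
(F + 1/13824) + 19722 = (-14415 + 1/13824) + 19722 = -199272959/13824 + 19722 = 73363969/13824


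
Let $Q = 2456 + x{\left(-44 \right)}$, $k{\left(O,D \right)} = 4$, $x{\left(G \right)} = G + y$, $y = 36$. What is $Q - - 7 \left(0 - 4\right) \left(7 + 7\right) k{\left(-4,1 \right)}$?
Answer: $880$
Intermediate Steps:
$x{\left(G \right)} = 36 + G$ ($x{\left(G \right)} = G + 36 = 36 + G$)
$Q = 2448$ ($Q = 2456 + \left(36 - 44\right) = 2456 - 8 = 2448$)
$Q - - 7 \left(0 - 4\right) \left(7 + 7\right) k{\left(-4,1 \right)} = 2448 - - 7 \left(0 - 4\right) \left(7 + 7\right) 4 = 2448 - - 7 \left(\left(-4\right) 14\right) 4 = 2448 - \left(-7\right) \left(-56\right) 4 = 2448 - 392 \cdot 4 = 2448 - 1568 = 880$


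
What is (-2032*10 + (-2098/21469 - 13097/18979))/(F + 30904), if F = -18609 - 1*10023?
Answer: -8279911265755/925749463072 ≈ -8.9440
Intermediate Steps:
F = -28632 (F = -18609 - 10023 = -28632)
(-2032*10 + (-2098/21469 - 13097/18979))/(F + 30904) = (-2032*10 + (-2098/21469 - 13097/18979))/(-28632 + 30904) = (-20320 + (-2098*1/21469 - 13097*1/18979))/2272 = (-20320 + (-2098/21469 - 13097/18979))*(1/2272) = (-20320 - 320997435/407460151)*(1/2272) = -8279911265755/407460151*1/2272 = -8279911265755/925749463072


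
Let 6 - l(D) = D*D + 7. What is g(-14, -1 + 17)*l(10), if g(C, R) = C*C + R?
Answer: -21412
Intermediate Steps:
g(C, R) = R + C² (g(C, R) = C² + R = R + C²)
l(D) = -1 - D² (l(D) = 6 - (D*D + 7) = 6 - (D² + 7) = 6 - (7 + D²) = 6 + (-7 - D²) = -1 - D²)
g(-14, -1 + 17)*l(10) = ((-1 + 17) + (-14)²)*(-1 - 1*10²) = (16 + 196)*(-1 - 1*100) = 212*(-1 - 100) = 212*(-101) = -21412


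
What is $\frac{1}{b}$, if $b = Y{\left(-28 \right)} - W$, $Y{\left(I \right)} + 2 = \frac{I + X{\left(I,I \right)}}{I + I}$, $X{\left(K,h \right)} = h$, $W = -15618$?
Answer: $\frac{1}{15617} \approx 6.4033 \cdot 10^{-5}$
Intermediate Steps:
$Y{\left(I \right)} = -1$ ($Y{\left(I \right)} = -2 + \frac{I + I}{I + I} = -2 + \frac{2 I}{2 I} = -2 + 2 I \frac{1}{2 I} = -2 + 1 = -1$)
$b = 15617$ ($b = -1 - -15618 = -1 + 15618 = 15617$)
$\frac{1}{b} = \frac{1}{15617}$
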